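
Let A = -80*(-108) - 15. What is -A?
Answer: -8625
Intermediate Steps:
A = 8625 (A = 8640 - 15 = 8625)
-A = -1*8625 = -8625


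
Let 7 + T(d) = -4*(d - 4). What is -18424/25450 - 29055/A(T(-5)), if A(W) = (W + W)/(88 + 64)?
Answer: -28099357648/369025 ≈ -76145.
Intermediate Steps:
T(d) = 9 - 4*d (T(d) = -7 - 4*(d - 4) = -7 - 4*(-4 + d) = -7 + (16 - 4*d) = 9 - 4*d)
A(W) = W/76 (A(W) = (2*W)/152 = (2*W)*(1/152) = W/76)
-18424/25450 - 29055/A(T(-5)) = -18424/25450 - 29055*76/(9 - 4*(-5)) = -18424*1/25450 - 29055*76/(9 + 20) = -9212/12725 - 29055/((1/76)*29) = -9212/12725 - 29055/29/76 = -9212/12725 - 29055*76/29 = -9212/12725 - 2208180/29 = -28099357648/369025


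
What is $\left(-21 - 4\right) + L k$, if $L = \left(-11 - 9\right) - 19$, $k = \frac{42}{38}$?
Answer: $- \frac{1294}{19} \approx -68.105$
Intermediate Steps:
$k = \frac{21}{19}$ ($k = 42 \cdot \frac{1}{38} = \frac{21}{19} \approx 1.1053$)
$L = -39$ ($L = \left(-11 - 9\right) - 19 = -20 - 19 = -39$)
$\left(-21 - 4\right) + L k = \left(-21 - 4\right) - \frac{819}{19} = -25 - \frac{819}{19} = - \frac{1294}{19}$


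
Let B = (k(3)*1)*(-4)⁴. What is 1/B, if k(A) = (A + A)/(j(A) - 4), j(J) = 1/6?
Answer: -23/9216 ≈ -0.0024957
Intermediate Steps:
j(J) = ⅙
k(A) = -12*A/23 (k(A) = (A + A)/(⅙ - 4) = (2*A)/(-23/6) = (2*A)*(-6/23) = -12*A/23)
B = -9216/23 (B = (-12/23*3*1)*(-4)⁴ = -36/23*1*256 = -36/23*256 = -9216/23 ≈ -400.70)
1/B = 1/(-9216/23) = -23/9216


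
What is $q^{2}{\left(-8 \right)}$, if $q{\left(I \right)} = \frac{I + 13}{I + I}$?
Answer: $\frac{25}{256} \approx 0.097656$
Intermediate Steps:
$q{\left(I \right)} = \frac{13 + I}{2 I}$
$q^{2}{\left(-8 \right)} = \left(\frac{13 - 8}{2 \left(-8\right)}\right)^{2} = \left(\frac{1}{2} \left(- \frac{1}{8}\right) 5\right)^{2} = \left(- \frac{5}{16}\right)^{2} = \frac{25}{256}$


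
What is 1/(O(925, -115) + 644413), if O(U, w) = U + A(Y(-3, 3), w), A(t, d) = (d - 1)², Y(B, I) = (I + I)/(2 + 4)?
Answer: 1/658794 ≈ 1.5179e-6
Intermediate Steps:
Y(B, I) = I/3 (Y(B, I) = (2*I)/6 = (2*I)*(⅙) = I/3)
A(t, d) = (-1 + d)²
O(U, w) = U + (-1 + w)²
1/(O(925, -115) + 644413) = 1/((925 + (-1 - 115)²) + 644413) = 1/((925 + (-116)²) + 644413) = 1/((925 + 13456) + 644413) = 1/(14381 + 644413) = 1/658794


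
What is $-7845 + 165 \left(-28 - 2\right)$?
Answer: $-12795$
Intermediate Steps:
$-7845 + 165 \left(-28 - 2\right) = -7845 + 165 \left(-30\right) = -7845 - 4950 = -12795$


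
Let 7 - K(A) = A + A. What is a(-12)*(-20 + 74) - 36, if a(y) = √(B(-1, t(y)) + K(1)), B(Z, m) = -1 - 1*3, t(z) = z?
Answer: 18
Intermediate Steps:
K(A) = 7 - 2*A (K(A) = 7 - (A + A) = 7 - 2*A)
B(Z, m) = -4 (B(Z, m) = -1 - 3 = -4)
a(y) = 1 (a(y) = √(-4 + (7 - 2*1)) = √(-4 + (7 - 2)) = √(-4 + 5) = √1 = 1)
a(-12)*(-20 + 74) - 36 = 1*(-20 + 74) - 36 = 1*54 - 36 = 54 - 36 = 18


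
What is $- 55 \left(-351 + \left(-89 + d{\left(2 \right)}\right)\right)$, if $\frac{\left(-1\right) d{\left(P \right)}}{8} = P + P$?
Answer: $25960$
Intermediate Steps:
$d{\left(P \right)} = - 16 P$ ($d{\left(P \right)} = - 8 \left(P + P\right) = - 8 \cdot 2 P = - 16 P$)
$- 55 \left(-351 + \left(-89 + d{\left(2 \right)}\right)\right) = - 55 \left(-351 - 121\right) = \left(-55\right) \left(-472\right) = 25960$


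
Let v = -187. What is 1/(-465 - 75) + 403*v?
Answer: -40694941/540 ≈ -75361.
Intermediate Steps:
1/(-465 - 75) + 403*v = 1/(-465 - 75) + 403*(-187) = 1/(-540) - 75361 = -1/540 - 75361 = -40694941/540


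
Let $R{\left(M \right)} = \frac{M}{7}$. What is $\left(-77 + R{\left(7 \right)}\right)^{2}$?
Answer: $5776$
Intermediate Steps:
$R{\left(M \right)} = \frac{M}{7}$ ($R{\left(M \right)} = M \frac{1}{7} = \frac{M}{7}$)
$\left(-77 + R{\left(7 \right)}\right)^{2} = \left(-77 + \frac{1}{7} \cdot 7\right)^{2} = \left(-77 + 1\right)^{2} = \left(-76\right)^{2} = 5776$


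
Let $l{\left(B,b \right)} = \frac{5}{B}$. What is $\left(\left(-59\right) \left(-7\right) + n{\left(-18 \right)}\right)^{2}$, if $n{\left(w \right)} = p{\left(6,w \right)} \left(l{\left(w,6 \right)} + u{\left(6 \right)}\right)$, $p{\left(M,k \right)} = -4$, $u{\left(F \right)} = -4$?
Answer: $\frac{14984641}{81} \approx 1.85 \cdot 10^{5}$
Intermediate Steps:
$n{\left(w \right)} = 16 - \frac{20}{w}$ ($n{\left(w \right)} = - 4 \left(\frac{5}{w} - 4\right) = - 4 \left(-4 + \frac{5}{w}\right) = 16 - \frac{20}{w}$)
$\left(\left(-59\right) \left(-7\right) + n{\left(-18 \right)}\right)^{2} = \left(\left(-59\right) \left(-7\right) + \left(16 - \frac{20}{-18}\right)\right)^{2} = \left(413 + \left(16 - - \frac{10}{9}\right)\right)^{2} = \left(413 + \left(16 + \frac{10}{9}\right)\right)^{2} = \left(413 + \frac{154}{9}\right)^{2} = \left(\frac{3871}{9}\right)^{2} = \frac{14984641}{81}$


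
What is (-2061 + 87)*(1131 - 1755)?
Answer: 1231776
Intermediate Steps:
(-2061 + 87)*(1131 - 1755) = -1974*(-624) = 1231776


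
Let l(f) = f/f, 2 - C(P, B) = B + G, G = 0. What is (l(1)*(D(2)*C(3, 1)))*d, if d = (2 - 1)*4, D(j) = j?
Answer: 8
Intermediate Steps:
C(P, B) = 2 - B (C(P, B) = 2 - (B + 0) = 2 - B)
l(f) = 1
d = 4 (d = 1*4 = 4)
(l(1)*(D(2)*C(3, 1)))*d = (1*(2*(2 - 1*1)))*4 = (1*(2*(2 - 1)))*4 = (1*(2*1))*4 = (1*2)*4 = 2*4 = 8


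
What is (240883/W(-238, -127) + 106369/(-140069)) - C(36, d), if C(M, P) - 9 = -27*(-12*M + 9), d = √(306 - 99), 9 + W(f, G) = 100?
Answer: -111959407622/12746279 ≈ -8783.7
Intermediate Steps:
W(f, G) = 91 (W(f, G) = -9 + 100 = 91)
d = 3*√23 (d = √207 = 3*√23 ≈ 14.387)
C(M, P) = -234 + 324*M (C(M, P) = 9 - 27*(-12*M + 9) = 9 - 27*(9 - 12*M) = 9 + (-243 + 324*M) = -234 + 324*M)
(240883/W(-238, -127) + 106369/(-140069)) - C(36, d) = (240883/91 + 106369/(-140069)) - (-234 + 324*36) = (240883*(1/91) + 106369*(-1/140069)) - (-234 + 11664) = (240883/91 - 106369/140069) - 1*11430 = 33730561348/12746279 - 11430 = -111959407622/12746279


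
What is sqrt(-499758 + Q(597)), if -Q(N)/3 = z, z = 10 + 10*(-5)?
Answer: I*sqrt(499638) ≈ 706.85*I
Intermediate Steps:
z = -40 (z = 10 - 50 = -40)
Q(N) = 120 (Q(N) = -3*(-40) = 120)
sqrt(-499758 + Q(597)) = sqrt(-499758 + 120) = sqrt(-499638) = I*sqrt(499638)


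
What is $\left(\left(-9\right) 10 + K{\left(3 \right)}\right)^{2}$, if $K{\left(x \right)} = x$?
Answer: $7569$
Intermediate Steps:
$\left(\left(-9\right) 10 + K{\left(3 \right)}\right)^{2} = \left(\left(-9\right) 10 + 3\right)^{2} = \left(-90 + 3\right)^{2} = \left(-87\right)^{2} = 7569$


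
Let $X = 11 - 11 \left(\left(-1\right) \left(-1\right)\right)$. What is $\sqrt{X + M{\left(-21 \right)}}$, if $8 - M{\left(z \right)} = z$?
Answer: $\sqrt{29} \approx 5.3852$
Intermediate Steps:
$M{\left(z \right)} = 8 - z$
$X = 0$ ($X = 11 - 11 = 0$)
$\sqrt{X + M{\left(-21 \right)}} = \sqrt{0 + \left(8 - -21\right)} = \sqrt{0 + \left(8 + 21\right)} = \sqrt{0 + 29} = \sqrt{29}$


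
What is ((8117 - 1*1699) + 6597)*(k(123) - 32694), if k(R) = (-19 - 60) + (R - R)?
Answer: -426540595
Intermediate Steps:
k(R) = -79 (k(R) = -79 + 0 = -79)
((8117 - 1*1699) + 6597)*(k(123) - 32694) = ((8117 - 1*1699) + 6597)*(-79 - 32694) = ((8117 - 1699) + 6597)*(-32773) = (6418 + 6597)*(-32773) = 13015*(-32773) = -426540595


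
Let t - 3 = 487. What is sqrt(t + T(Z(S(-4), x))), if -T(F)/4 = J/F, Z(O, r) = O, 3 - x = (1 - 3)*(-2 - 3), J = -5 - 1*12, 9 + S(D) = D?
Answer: sqrt(81926)/13 ≈ 22.017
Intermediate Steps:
S(D) = -9 + D
J = -17 (J = -5 - 12 = -17)
x = -7 (x = 3 - (1 - 3)*(-2 - 3) = 3 - (-2)*(-5) = 3 - 1*10 = 3 - 10 = -7)
t = 490 (t = 3 + 487 = 490)
T(F) = 68/F (T(F) = -(-68)/F = 68/F)
sqrt(t + T(Z(S(-4), x))) = sqrt(490 + 68/(-9 - 4)) = sqrt(490 + 68/(-13)) = sqrt(490 + 68*(-1/13)) = sqrt(490 - 68/13) = sqrt(6302/13) = sqrt(81926)/13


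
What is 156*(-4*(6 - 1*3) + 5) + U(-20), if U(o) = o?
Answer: -1112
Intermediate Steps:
156*(-4*(6 - 1*3) + 5) + U(-20) = 156*(-4*(6 - 1*3) + 5) - 20 = 156*(-4*(6 - 3) + 5) - 20 = 156*(-4*3 + 5) - 20 = 156*(-12 + 5) - 20 = 156*(-7) - 20 = -1092 - 20 = -1112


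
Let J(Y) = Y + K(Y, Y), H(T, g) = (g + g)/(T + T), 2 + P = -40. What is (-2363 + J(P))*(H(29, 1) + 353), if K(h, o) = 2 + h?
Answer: -25031910/29 ≈ -8.6317e+5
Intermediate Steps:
P = -42 (P = -2 - 40 = -42)
H(T, g) = g/T (H(T, g) = (2*g)/((2*T)) = (2*g)*(1/(2*T)) = g/T)
J(Y) = 2 + 2*Y (J(Y) = Y + (2 + Y) = 2 + 2*Y)
(-2363 + J(P))*(H(29, 1) + 353) = (-2363 + (2 + 2*(-42)))*(1/29 + 353) = (-2363 + (2 - 84))*(1*(1/29) + 353) = (-2363 - 82)*(1/29 + 353) = -2445*10238/29 = -25031910/29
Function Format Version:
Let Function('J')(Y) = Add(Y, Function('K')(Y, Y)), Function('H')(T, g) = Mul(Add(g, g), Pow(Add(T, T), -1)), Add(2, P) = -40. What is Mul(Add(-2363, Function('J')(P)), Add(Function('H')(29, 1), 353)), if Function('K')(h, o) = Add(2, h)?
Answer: Rational(-25031910, 29) ≈ -8.6317e+5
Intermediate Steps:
P = -42 (P = Add(-2, -40) = -42)
Function('H')(T, g) = Mul(g, Pow(T, -1)) (Function('H')(T, g) = Mul(Mul(2, g), Pow(Mul(2, T), -1)) = Mul(Mul(2, g), Mul(Rational(1, 2), Pow(T, -1))) = Mul(g, Pow(T, -1)))
Function('J')(Y) = Add(2, Mul(2, Y)) (Function('J')(Y) = Add(Y, Add(2, Y)) = Add(2, Mul(2, Y)))
Mul(Add(-2363, Function('J')(P)), Add(Function('H')(29, 1), 353)) = Mul(Add(-2363, Add(2, Mul(2, -42))), Add(Mul(1, Pow(29, -1)), 353)) = Mul(Add(-2363, Add(2, -84)), Add(Mul(1, Rational(1, 29)), 353)) = Mul(Add(-2363, -82), Add(Rational(1, 29), 353)) = Mul(-2445, Rational(10238, 29)) = Rational(-25031910, 29)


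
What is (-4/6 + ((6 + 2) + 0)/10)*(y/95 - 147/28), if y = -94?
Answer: -2371/2850 ≈ -0.83193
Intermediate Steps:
(-4/6 + ((6 + 2) + 0)/10)*(y/95 - 147/28) = (-4/6 + ((6 + 2) + 0)/10)*(-94/95 - 147/28) = (-4*1/6 + (8 + 0)*(1/10))*(-94*1/95 - 147*1/28) = (-2/3 + 8*(1/10))*(-94/95 - 21/4) = (-2/3 + 4/5)*(-2371/380) = (2/15)*(-2371/380) = -2371/2850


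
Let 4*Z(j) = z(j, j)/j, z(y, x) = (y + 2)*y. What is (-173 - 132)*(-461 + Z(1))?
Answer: 561505/4 ≈ 1.4038e+5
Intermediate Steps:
z(y, x) = y*(2 + y) (z(y, x) = (2 + y)*y = y*(2 + y))
Z(j) = ½ + j/4 (Z(j) = ((j*(2 + j))/j)/4 = (2 + j)/4 = ½ + j/4)
(-173 - 132)*(-461 + Z(1)) = (-173 - 132)*(-461 + (½ + (¼)*1)) = -305*(-461 + (½ + ¼)) = -305*(-461 + ¾) = -305*(-1841/4) = 561505/4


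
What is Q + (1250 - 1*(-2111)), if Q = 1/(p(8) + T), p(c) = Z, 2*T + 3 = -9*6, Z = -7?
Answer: 238629/71 ≈ 3361.0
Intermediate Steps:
T = -57/2 (T = -3/2 + (-9*6)/2 = -3/2 + (½)*(-54) = -3/2 - 27 = -57/2 ≈ -28.500)
p(c) = -7
Q = -2/71 (Q = 1/(-7 - 57/2) = 1/(-71/2) = -2/71 ≈ -0.028169)
Q + (1250 - 1*(-2111)) = -2/71 + (1250 - 1*(-2111)) = -2/71 + (1250 + 2111) = -2/71 + 3361 = 238629/71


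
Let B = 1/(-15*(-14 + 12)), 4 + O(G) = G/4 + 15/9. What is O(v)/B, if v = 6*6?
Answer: 200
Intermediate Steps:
v = 36
O(G) = -7/3 + G/4 (O(G) = -4 + (G/4 + 15/9) = -4 + (G*(1/4) + 15*(1/9)) = -4 + (G/4 + 5/3) = -4 + (5/3 + G/4) = -7/3 + G/4)
B = 1/30 (B = 1/(-15*(-2)) = 1/30 ≈ 0.033333)
O(v)/B = (-7/3 + (1/4)*36)/(1/30) = (-7/3 + 9)*30 = (20/3)*30 = 200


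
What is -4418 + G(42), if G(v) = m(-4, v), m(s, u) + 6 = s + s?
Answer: -4432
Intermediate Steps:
m(s, u) = -6 + 2*s (m(s, u) = -6 + (s + s) = -6 + 2*s)
G(v) = -14 (G(v) = -6 + 2*(-4) = -6 - 8 = -14)
-4418 + G(42) = -4418 - 14 = -4432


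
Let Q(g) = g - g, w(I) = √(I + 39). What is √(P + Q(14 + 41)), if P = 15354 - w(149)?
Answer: √(15354 - 2*√47) ≈ 123.86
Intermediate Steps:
w(I) = √(39 + I)
Q(g) = 0
P = 15354 - 2*√47 (P = 15354 - √(39 + 149) = 15354 - √188 = 15354 - 2*√47 ≈ 15340.)
√(P + Q(14 + 41)) = √((15354 - 2*√47) + 0) = √(15354 - 2*√47)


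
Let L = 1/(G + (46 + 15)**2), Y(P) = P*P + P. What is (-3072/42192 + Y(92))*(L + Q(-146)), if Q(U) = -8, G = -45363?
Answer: -1252705055210/18301659 ≈ -68448.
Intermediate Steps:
Y(P) = P + P**2 (Y(P) = P**2 + P = P + P**2)
L = -1/41642 (L = 1/(-45363 + (46 + 15)**2) = 1/(-45363 + 61**2) = 1/(-45363 + 3721) = 1/(-41642) = -1/41642 ≈ -2.4014e-5)
(-3072/42192 + Y(92))*(L + Q(-146)) = (-3072/42192 + 92*(1 + 92))*(-1/41642 - 8) = (-3072*1/42192 + 92*93)*(-333137/41642) = (-64/879 + 8556)*(-333137/41642) = (7520660/879)*(-333137/41642) = -1252705055210/18301659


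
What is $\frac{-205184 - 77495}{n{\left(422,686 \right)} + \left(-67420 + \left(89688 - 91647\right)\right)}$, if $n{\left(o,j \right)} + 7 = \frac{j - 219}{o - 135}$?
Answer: $\frac{81128873}{19913315} \approx 4.0741$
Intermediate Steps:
$n{\left(o,j \right)} = -7 + \frac{-219 + j}{-135 + o}$ ($n{\left(o,j \right)} = -7 + \frac{j - 219}{o - 135} = -7 + \frac{-219 + j}{-135 + o}$)
$\frac{-205184 - 77495}{n{\left(422,686 \right)} + \left(-67420 + \left(89688 - 91647\right)\right)} = \frac{-205184 - 77495}{\frac{726 + 686 - 2954}{-135 + 422} + \left(-67420 + \left(89688 - 91647\right)\right)} = - \frac{282679}{\frac{726 + 686 - 2954}{287} + \left(-67420 + \left(89688 - 91647\right)\right)} = - \frac{282679}{\frac{1}{287} \left(-1542\right) - 69379} = - \frac{282679}{- \frac{1542}{287} - 69379} = - \frac{282679}{- \frac{19913315}{287}} = \left(-282679\right) \left(- \frac{287}{19913315}\right) = \frac{81128873}{19913315}$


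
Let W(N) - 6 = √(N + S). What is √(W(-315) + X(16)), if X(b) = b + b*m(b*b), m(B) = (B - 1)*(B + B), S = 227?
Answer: √(2088982 + 2*I*√22) ≈ 1445.3 + 0.003*I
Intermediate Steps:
W(N) = 6 + √(227 + N) (W(N) = 6 + √(N + 227) = 6 + √(227 + N))
m(B) = 2*B*(-1 + B) (m(B) = (-1 + B)*(2*B) = 2*B*(-1 + B))
X(b) = b + 2*b³*(-1 + b²) (X(b) = b + b*(2*(b*b)*(-1 + b*b)) = b + b*(2*b²*(-1 + b²)) = b + 2*b³*(-1 + b²))
√(W(-315) + X(16)) = √((6 + √(227 - 315)) + (16 - 2*16³ + 2*16⁵)) = √((6 + √(-88)) + (16 - 2*4096 + 2*1048576)) = √((6 + 2*I*√22) + (16 - 8192 + 2097152)) = √((6 + 2*I*√22) + 2088976) = √(2088982 + 2*I*√22)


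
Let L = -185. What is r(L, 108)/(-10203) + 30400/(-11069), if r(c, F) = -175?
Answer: -308234125/112937007 ≈ -2.7293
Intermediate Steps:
r(L, 108)/(-10203) + 30400/(-11069) = -175/(-10203) + 30400/(-11069) = -175*(-1/10203) + 30400*(-1/11069) = 175/10203 - 30400/11069 = -308234125/112937007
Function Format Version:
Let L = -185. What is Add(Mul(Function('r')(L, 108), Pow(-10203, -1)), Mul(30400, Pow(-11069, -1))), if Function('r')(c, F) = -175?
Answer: Rational(-308234125, 112937007) ≈ -2.7293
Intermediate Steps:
Add(Mul(Function('r')(L, 108), Pow(-10203, -1)), Mul(30400, Pow(-11069, -1))) = Add(Mul(-175, Pow(-10203, -1)), Mul(30400, Pow(-11069, -1))) = Add(Mul(-175, Rational(-1, 10203)), Mul(30400, Rational(-1, 11069))) = Add(Rational(175, 10203), Rational(-30400, 11069)) = Rational(-308234125, 112937007)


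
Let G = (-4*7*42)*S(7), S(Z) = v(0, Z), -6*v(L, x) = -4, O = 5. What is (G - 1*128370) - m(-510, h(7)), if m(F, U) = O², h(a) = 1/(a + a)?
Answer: -129179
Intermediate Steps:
v(L, x) = ⅔ (v(L, x) = -⅙*(-4) = ⅔)
S(Z) = ⅔
h(a) = 1/(2*a)
m(F, U) = 25 (m(F, U) = 5² = 25)
G = -784 (G = (-4*7*42)*(⅔) = -28*42*(⅔) = -1176*⅔ = -784)
(G - 1*128370) - m(-510, h(7)) = (-784 - 1*128370) - 1*25 = (-784 - 128370) - 25 = -129154 - 25 = -129179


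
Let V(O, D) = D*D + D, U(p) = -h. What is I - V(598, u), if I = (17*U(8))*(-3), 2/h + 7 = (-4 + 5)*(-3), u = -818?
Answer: -3341581/5 ≈ -6.6832e+5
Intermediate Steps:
h = -⅕ (h = 2/(-7 + (-4 + 5)*(-3)) = 2/(-7 + 1*(-3)) = 2/(-7 - 3) = 2/(-10) = 2*(-⅒) = -⅕ ≈ -0.20000)
U(p) = ⅕ (U(p) = -1*(-⅕) = ⅕)
V(O, D) = D + D² (V(O, D) = D² + D = D + D²)
I = -51/5 (I = (17*(⅕))*(-3) = (17/5)*(-3) = -51/5 ≈ -10.200)
I - V(598, u) = -51/5 - (-818)*(1 - 818) = -51/5 - (-818)*(-817) = -51/5 - 1*668306 = -51/5 - 668306 = -3341581/5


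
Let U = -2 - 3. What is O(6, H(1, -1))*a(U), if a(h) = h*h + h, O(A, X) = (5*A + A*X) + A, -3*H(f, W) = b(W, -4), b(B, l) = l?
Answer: 880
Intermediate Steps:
H(f, W) = 4/3 (H(f, W) = -⅓*(-4) = 4/3)
O(A, X) = 6*A + A*X
U = -5
a(h) = h + h² (a(h) = h² + h = h + h²)
O(6, H(1, -1))*a(U) = (6*(6 + 4/3))*(-5*(1 - 5)) = (6*(22/3))*(-5*(-4)) = 44*20 = 880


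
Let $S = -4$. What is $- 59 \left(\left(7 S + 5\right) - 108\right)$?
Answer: $7729$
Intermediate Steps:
$- 59 \left(\left(7 S + 5\right) - 108\right) = - 59 \left(\left(7 \left(-4\right) + 5\right) - 108\right) = - 59 \left(\left(-28 + 5\right) - 108\right) = - 59 \left(-23 - 108\right) = \left(-59\right) \left(-131\right) = 7729$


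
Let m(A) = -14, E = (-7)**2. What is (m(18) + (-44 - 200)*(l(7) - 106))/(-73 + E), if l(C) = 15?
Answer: -11095/12 ≈ -924.58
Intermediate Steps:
E = 49
(m(18) + (-44 - 200)*(l(7) - 106))/(-73 + E) = (-14 + (-44 - 200)*(15 - 106))/(-73 + 49) = (-14 - 244*(-91))/(-24) = (-14 + 22204)*(-1/24) = 22190*(-1/24) = -11095/12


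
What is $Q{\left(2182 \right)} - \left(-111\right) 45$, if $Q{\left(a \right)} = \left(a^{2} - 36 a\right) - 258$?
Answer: $4687309$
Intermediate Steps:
$Q{\left(a \right)} = -258 + a^{2} - 36 a$
$Q{\left(2182 \right)} - \left(-111\right) 45 = \left(-258 + 2182^{2} - 78552\right) - \left(-111\right) 45 = \left(-258 + 4761124 - 78552\right) - -4995 = 4682314 + 4995 = 4687309$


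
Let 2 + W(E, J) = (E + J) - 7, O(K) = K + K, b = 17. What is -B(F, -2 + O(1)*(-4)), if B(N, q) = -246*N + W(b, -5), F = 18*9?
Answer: 39849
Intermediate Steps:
O(K) = 2*K
W(E, J) = -9 + E + J (W(E, J) = -2 + ((E + J) - 7) = -2 + (-7 + E + J) = -9 + E + J)
F = 162
B(N, q) = 3 - 246*N (B(N, q) = -246*N + (-9 + 17 - 5) = -246*N + 3 = 3 - 246*N)
-B(F, -2 + O(1)*(-4)) = -(3 - 246*162) = -(3 - 39852) = -1*(-39849) = 39849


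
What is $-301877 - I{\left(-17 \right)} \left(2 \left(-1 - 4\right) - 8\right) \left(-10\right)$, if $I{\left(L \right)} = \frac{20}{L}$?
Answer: $- \frac{5128309}{17} \approx -3.0167 \cdot 10^{5}$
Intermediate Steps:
$-301877 - I{\left(-17 \right)} \left(2 \left(-1 - 4\right) - 8\right) \left(-10\right) = -301877 - \frac{20}{-17} \left(2 \left(-1 - 4\right) - 8\right) \left(-10\right) = -301877 - 20 \left(- \frac{1}{17}\right) \left(2 \left(-5\right) - 8\right) \left(-10\right) = -301877 - - \frac{20 \left(-10 - 8\right) \left(-10\right)}{17} = -301877 - - \frac{20 \left(\left(-18\right) \left(-10\right)\right)}{17} = -301877 - \left(- \frac{20}{17}\right) 180 = -301877 - - \frac{3600}{17} = -301877 + \frac{3600}{17} = - \frac{5128309}{17}$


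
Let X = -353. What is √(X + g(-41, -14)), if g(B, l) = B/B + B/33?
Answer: I*√384681/33 ≈ 18.795*I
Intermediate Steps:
g(B, l) = 1 + B/33 (g(B, l) = 1 + B*(1/33) = 1 + B/33)
√(X + g(-41, -14)) = √(-353 + (1 + (1/33)*(-41))) = √(-353 + (1 - 41/33)) = √(-353 - 8/33) = √(-11657/33) = I*√384681/33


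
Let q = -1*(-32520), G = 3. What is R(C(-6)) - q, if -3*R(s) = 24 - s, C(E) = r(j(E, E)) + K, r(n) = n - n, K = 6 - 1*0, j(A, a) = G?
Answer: -32526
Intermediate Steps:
j(A, a) = 3
K = 6 (K = 6 + 0 = 6)
r(n) = 0
C(E) = 6 (C(E) = 0 + 6 = 6)
R(s) = -8 + s/3 (R(s) = -(24 - s)/3 = -8 + s/3)
q = 32520
R(C(-6)) - q = (-8 + (1/3)*6) - 1*32520 = (-8 + 2) - 32520 = -6 - 32520 = -32526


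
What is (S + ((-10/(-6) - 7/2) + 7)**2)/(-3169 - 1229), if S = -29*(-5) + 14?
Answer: -6685/158328 ≈ -0.042222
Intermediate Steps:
S = 159 (S = 145 + 14 = 159)
(S + ((-10/(-6) - 7/2) + 7)**2)/(-3169 - 1229) = (159 + ((-10/(-6) - 7/2) + 7)**2)/(-3169 - 1229) = (159 + ((-10*(-1/6) - 7*1/2) + 7)**2)/(-4398) = (159 + ((5/3 - 7/2) + 7)**2)*(-1/4398) = (159 + (-11/6 + 7)**2)*(-1/4398) = (159 + (31/6)**2)*(-1/4398) = (159 + 961/36)*(-1/4398) = (6685/36)*(-1/4398) = -6685/158328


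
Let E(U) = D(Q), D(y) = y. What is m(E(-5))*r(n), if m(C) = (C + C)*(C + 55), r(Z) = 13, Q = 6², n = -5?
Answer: 85176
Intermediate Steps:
Q = 36
E(U) = 36
m(C) = 2*C*(55 + C) (m(C) = (2*C)*(55 + C) = 2*C*(55 + C))
m(E(-5))*r(n) = (2*36*(55 + 36))*13 = (2*36*91)*13 = 6552*13 = 85176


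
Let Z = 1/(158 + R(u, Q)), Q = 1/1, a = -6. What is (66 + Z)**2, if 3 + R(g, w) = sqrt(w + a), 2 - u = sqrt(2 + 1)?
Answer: (-104651581*I + 1350492*sqrt(5))/(10*(-2402*I + 31*sqrt(5))) ≈ 4356.9 - 0.012284*I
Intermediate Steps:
u = 2 - sqrt(3) (u = 2 - sqrt(2 + 1) = 2 - sqrt(3) ≈ 0.26795)
Q = 1
R(g, w) = -3 + sqrt(-6 + w) (R(g, w) = -3 + sqrt(w - 6) = -3 + sqrt(-6 + w))
Z = 1/(155 + I*sqrt(5)) (Z = 1/(158 + (-3 + sqrt(-6 + 1))) = 1/(158 + (-3 + sqrt(-5))) = 1/(158 + (-3 + I*sqrt(5))) = 1/(155 + I*sqrt(5)) ≈ 0.0064503 - 9.305e-5*I)
(66 + Z)**2 = (66 + (31/4806 - I*sqrt(5)/24030))**2 = (317227/4806 - I*sqrt(5)/24030)**2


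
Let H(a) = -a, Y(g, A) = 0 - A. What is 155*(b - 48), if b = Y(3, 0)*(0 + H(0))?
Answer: -7440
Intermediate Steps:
Y(g, A) = -A
b = 0 (b = (-1*0)*(0 - 1*0) = 0*(0 + 0) = 0*0 = 0)
155*(b - 48) = 155*(0 - 48) = 155*(-48) = -7440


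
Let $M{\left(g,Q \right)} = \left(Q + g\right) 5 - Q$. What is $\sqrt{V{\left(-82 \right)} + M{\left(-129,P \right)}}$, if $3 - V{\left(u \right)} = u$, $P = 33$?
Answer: $2 i \sqrt{107} \approx 20.688 i$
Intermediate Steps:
$V{\left(u \right)} = 3 - u$
$M{\left(g,Q \right)} = 4 Q + 5 g$ ($M{\left(g,Q \right)} = \left(5 Q + 5 g\right) - Q = 4 Q + 5 g$)
$\sqrt{V{\left(-82 \right)} + M{\left(-129,P \right)}} = \sqrt{\left(3 - -82\right) + \left(4 \cdot 33 + 5 \left(-129\right)\right)} = \sqrt{\left(3 + 82\right) + \left(132 - 645\right)} = \sqrt{85 - 513} = \sqrt{-428} = 2 i \sqrt{107}$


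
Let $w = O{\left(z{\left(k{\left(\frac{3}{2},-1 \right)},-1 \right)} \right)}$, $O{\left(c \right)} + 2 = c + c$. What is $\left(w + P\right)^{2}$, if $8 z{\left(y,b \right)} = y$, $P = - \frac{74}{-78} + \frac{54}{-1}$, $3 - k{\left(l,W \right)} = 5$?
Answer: $\frac{18774889}{6084} \approx 3085.9$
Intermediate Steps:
$k{\left(l,W \right)} = -2$ ($k{\left(l,W \right)} = 3 - 5 = -2$)
$P = - \frac{2069}{39}$ ($P = \left(-74\right) \left(- \frac{1}{78}\right) + 54 \left(-1\right) = \frac{37}{39} - 54 = - \frac{2069}{39} \approx -53.051$)
$z{\left(y,b \right)} = \frac{y}{8}$
$O{\left(c \right)} = -2 + 2 c$ ($O{\left(c \right)} = -2 + \left(c + c\right) = -2 + 2 c$)
$w = - \frac{5}{2}$ ($w = -2 + 2 \cdot \frac{1}{8} \left(-2\right) = -2 + 2 \left(- \frac{1}{4}\right) = -2 - \frac{1}{2} = - \frac{5}{2} \approx -2.5$)
$\left(w + P\right)^{2} = \left(- \frac{5}{2} - \frac{2069}{39}\right)^{2} = \left(- \frac{4333}{78}\right)^{2} = \frac{18774889}{6084}$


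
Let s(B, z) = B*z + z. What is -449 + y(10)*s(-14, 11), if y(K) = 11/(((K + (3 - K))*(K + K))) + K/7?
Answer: -285391/420 ≈ -679.50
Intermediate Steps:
y(K) = K/7 + 11/(6*K) (y(K) = 11/((3*(2*K))) + K*(⅐) = 11/((6*K)) + K/7 = 11*(1/(6*K)) + K/7 = 11/(6*K) + K/7 = K/7 + 11/(6*K))
s(B, z) = z + B*z
-449 + y(10)*s(-14, 11) = -449 + ((⅐)*10 + (11/6)/10)*(11*(1 - 14)) = -449 + (10/7 + (11/6)*(⅒))*(11*(-13)) = -449 + (10/7 + 11/60)*(-143) = -449 + (677/420)*(-143) = -449 - 96811/420 = -285391/420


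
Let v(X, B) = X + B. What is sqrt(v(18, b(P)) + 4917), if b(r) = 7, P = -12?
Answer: sqrt(4942) ≈ 70.299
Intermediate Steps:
v(X, B) = B + X
sqrt(v(18, b(P)) + 4917) = sqrt((7 + 18) + 4917) = sqrt(25 + 4917) = sqrt(4942)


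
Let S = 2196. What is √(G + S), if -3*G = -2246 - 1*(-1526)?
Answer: 2*√609 ≈ 49.356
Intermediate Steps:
G = 240 (G = -(-2246 - 1*(-1526))/3 = -(-2246 + 1526)/3 = -⅓*(-720) = 240)
√(G + S) = √(240 + 2196) = √2436 = 2*√609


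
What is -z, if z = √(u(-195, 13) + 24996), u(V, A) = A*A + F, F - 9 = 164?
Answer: -√25338 ≈ -159.18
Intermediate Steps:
F = 173 (F = 9 + 164 = 173)
u(V, A) = 173 + A² (u(V, A) = A*A + 173 = A² + 173 = 173 + A²)
z = √25338 (z = √((173 + 13²) + 24996) = √((173 + 169) + 24996) = √(342 + 24996) = √25338 ≈ 159.18)
-z = -√25338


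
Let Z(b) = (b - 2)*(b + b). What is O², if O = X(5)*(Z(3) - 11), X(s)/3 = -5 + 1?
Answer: 3600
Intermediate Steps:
X(s) = -12 (X(s) = 3*(-5 + 1) = 3*(-4) = -12)
Z(b) = 2*b*(-2 + b) (Z(b) = (-2 + b)*(2*b) = 2*b*(-2 + b))
O = 60 (O = -12*(2*3*(-2 + 3) - 11) = -12*(2*3*1 - 11) = -12*(6 - 11) = -12*(-5) = 60)
O² = 60² = 3600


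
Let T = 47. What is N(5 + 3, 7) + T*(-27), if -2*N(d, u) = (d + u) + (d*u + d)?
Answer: -2617/2 ≈ -1308.5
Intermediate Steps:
N(d, u) = -d - u/2 - d*u/2 (N(d, u) = -((d + u) + (d*u + d))/2 = -((d + u) + (d + d*u))/2 = -(u + 2*d + d*u)/2 = -d - u/2 - d*u/2)
N(5 + 3, 7) + T*(-27) = (-(5 + 3) - ½*7 - ½*(5 + 3)*7) + 47*(-27) = (-1*8 - 7/2 - ½*8*7) - 1269 = (-8 - 7/2 - 28) - 1269 = -79/2 - 1269 = -2617/2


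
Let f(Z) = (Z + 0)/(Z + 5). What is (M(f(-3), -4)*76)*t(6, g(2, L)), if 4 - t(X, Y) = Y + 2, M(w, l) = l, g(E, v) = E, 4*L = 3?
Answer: 0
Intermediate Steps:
L = ¾ (L = (¼)*3 = ¾ ≈ 0.75000)
f(Z) = Z/(5 + Z)
t(X, Y) = 2 - Y (t(X, Y) = 4 - (Y + 2) = 4 - (2 + Y) = 4 + (-2 - Y) = 2 - Y)
(M(f(-3), -4)*76)*t(6, g(2, L)) = (-4*76)*(2 - 1*2) = -304*(2 - 2) = -304*0 = 0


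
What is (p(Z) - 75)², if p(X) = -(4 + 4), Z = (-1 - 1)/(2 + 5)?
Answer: 6889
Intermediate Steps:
Z = -2/7 ≈ -0.28571
p(X) = -8 (p(X) = -1*8 = -8)
(p(Z) - 75)² = (-8 - 75)² = (-83)² = 6889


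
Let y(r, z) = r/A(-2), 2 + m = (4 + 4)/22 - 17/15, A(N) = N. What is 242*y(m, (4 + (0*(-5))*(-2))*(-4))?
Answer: 5027/15 ≈ 335.13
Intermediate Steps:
m = -457/165 (m = -2 + ((4 + 4)/22 - 17/15) = -2 + (8*(1/22) - 17*1/15) = -2 + (4/11 - 17/15) = -2 - 127/165 = -457/165 ≈ -2.7697)
y(r, z) = -r/2 (y(r, z) = r/(-2) = r*(-½) = -r/2)
242*y(m, (4 + (0*(-5))*(-2))*(-4)) = 242*(-½*(-457/165)) = 242*(457/330) = 5027/15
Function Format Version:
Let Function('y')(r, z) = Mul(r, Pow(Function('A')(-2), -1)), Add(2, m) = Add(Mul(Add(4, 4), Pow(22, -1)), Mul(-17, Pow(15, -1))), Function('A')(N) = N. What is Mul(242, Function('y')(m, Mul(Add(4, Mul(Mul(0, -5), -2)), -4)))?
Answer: Rational(5027, 15) ≈ 335.13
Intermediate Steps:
m = Rational(-457, 165) (m = Add(-2, Add(Mul(Add(4, 4), Pow(22, -1)), Mul(-17, Pow(15, -1)))) = Add(-2, Add(Mul(8, Rational(1, 22)), Mul(-17, Rational(1, 15)))) = Add(-2, Add(Rational(4, 11), Rational(-17, 15))) = Add(-2, Rational(-127, 165)) = Rational(-457, 165) ≈ -2.7697)
Function('y')(r, z) = Mul(Rational(-1, 2), r) (Function('y')(r, z) = Mul(r, Pow(-2, -1)) = Mul(r, Rational(-1, 2)) = Mul(Rational(-1, 2), r))
Mul(242, Function('y')(m, Mul(Add(4, Mul(Mul(0, -5), -2)), -4))) = Mul(242, Mul(Rational(-1, 2), Rational(-457, 165))) = Mul(242, Rational(457, 330)) = Rational(5027, 15)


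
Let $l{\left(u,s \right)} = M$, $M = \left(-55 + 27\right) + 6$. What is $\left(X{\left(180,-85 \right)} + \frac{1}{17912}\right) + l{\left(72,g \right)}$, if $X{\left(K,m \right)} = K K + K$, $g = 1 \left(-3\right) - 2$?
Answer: $\frac{583178897}{17912} \approx 32558.0$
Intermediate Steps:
$g = -5$ ($g = -3 - 2 = -5$)
$M = -22$ ($M = -28 + 6 = -22$)
$X{\left(K,m \right)} = K + K^{2}$ ($X{\left(K,m \right)} = K^{2} + K = K + K^{2}$)
$l{\left(u,s \right)} = -22$
$\left(X{\left(180,-85 \right)} + \frac{1}{17912}\right) + l{\left(72,g \right)} = \left(180 \left(1 + 180\right) + \frac{1}{17912}\right) - 22 = \left(180 \cdot 181 + \frac{1}{17912}\right) - 22 = \left(32580 + \frac{1}{17912}\right) - 22 = \frac{583572961}{17912} - 22 = \frac{583178897}{17912}$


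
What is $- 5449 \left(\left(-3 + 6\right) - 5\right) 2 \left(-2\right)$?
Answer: $-43592$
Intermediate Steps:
$- 5449 \left(\left(-3 + 6\right) - 5\right) 2 \left(-2\right) = - 5449 \left(3 - 5\right) 2 \left(-2\right) = - 5449 \left(-2\right) 2 \left(-2\right) = - 5449 \left(\left(-4\right) \left(-2\right)\right) = \left(-5449\right) 8 = -43592$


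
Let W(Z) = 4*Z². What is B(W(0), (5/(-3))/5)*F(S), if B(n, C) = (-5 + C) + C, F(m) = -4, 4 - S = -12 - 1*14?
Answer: 68/3 ≈ 22.667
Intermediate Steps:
S = 30 (S = 4 - (-12 - 1*14) = 4 - (-12 - 14) = 4 - 1*(-26) = 4 + 26 = 30)
B(n, C) = -5 + 2*C
B(W(0), (5/(-3))/5)*F(S) = (-5 + 2*((5/(-3))/5))*(-4) = (-5 + 2*((5*(-⅓))*(⅕)))*(-4) = (-5 + 2*(-5/3*⅕))*(-4) = (-5 + 2*(-⅓))*(-4) = (-5 - ⅔)*(-4) = -17/3*(-4) = 68/3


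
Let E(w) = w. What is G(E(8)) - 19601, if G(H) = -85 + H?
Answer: -19678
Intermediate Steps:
G(E(8)) - 19601 = (-85 + 8) - 19601 = -77 - 19601 = -19678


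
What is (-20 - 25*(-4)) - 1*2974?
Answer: -2894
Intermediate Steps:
(-20 - 25*(-4)) - 1*2974 = (-20 + 100) - 2974 = 80 - 2974 = -2894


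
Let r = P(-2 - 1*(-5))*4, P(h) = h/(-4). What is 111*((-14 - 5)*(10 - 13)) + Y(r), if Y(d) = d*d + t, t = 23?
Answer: 6359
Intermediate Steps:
P(h) = -h/4 (P(h) = h*(-¼) = -h/4)
r = -3 (r = -(-2 - 1*(-5))/4*4 = -(-2 + 5)/4*4 = -¼*3*4 = -¾*4 = -3)
Y(d) = 23 + d² (Y(d) = d*d + 23 = d² + 23 = 23 + d²)
111*((-14 - 5)*(10 - 13)) + Y(r) = 111*((-14 - 5)*(10 - 13)) + (23 + (-3)²) = 111*(-19*(-3)) + (23 + 9) = 111*57 + 32 = 6327 + 32 = 6359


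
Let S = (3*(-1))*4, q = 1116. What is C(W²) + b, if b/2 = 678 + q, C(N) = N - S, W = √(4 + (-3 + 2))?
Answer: 3603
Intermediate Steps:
S = -12 (S = -3*4 = -12)
W = √3 (W = √(4 - 1) = √3 ≈ 1.7320)
C(N) = 12 + N (C(N) = N - 1*(-12) = N + 12 = 12 + N)
b = 3588 (b = 2*(678 + 1116) = 2*1794 = 3588)
C(W²) + b = (12 + (√3)²) + 3588 = (12 + 3) + 3588 = 15 + 3588 = 3603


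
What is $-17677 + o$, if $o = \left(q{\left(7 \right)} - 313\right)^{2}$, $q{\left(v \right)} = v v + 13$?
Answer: $45324$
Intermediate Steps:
$q{\left(v \right)} = 13 + v^{2}$ ($q{\left(v \right)} = v^{2} + 13 = 13 + v^{2}$)
$o = 63001$ ($o = \left(\left(13 + 7^{2}\right) - 313\right)^{2} = \left(\left(13 + 49\right) - 313\right)^{2} = \left(62 - 313\right)^{2} = \left(-251\right)^{2} = 63001$)
$-17677 + o = -17677 + 63001 = 45324$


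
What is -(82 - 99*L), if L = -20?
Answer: -2062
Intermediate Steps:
-(82 - 99*L) = -(82 - 99*(-20)) = -(82 + 1980) = -1*2062 = -2062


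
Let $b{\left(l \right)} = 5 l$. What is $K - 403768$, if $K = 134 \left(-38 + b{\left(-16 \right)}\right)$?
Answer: $-419580$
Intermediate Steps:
$K = -15812$ ($K = 134 \left(-38 + 5 \left(-16\right)\right) = 134 \left(-38 - 80\right) = 134 \left(-118\right) = -15812$)
$K - 403768 = -15812 - 403768 = -419580$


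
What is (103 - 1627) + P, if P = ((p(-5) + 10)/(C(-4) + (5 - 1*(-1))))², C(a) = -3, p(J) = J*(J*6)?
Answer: 11884/9 ≈ 1320.4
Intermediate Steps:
p(J) = 6*J² (p(J) = J*(6*J) = 6*J²)
P = 25600/9 (P = ((6*(-5)² + 10)/(-3 + (5 - 1*(-1))))² = ((6*25 + 10)/(-3 + (5 + 1)))² = ((150 + 10)/(-3 + 6))² = (160/3)² = 25600/9 ≈ 2844.4)
(103 - 1627) + P = (103 - 1627) + 25600/9 = -1524 + 25600/9 = 11884/9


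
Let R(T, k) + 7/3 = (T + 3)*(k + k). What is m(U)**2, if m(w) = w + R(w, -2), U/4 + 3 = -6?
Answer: 78961/9 ≈ 8773.4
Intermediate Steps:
U = -36 (U = -12 + 4*(-6) = -12 - 24 = -36)
R(T, k) = -7/3 + 2*k*(3 + T) (R(T, k) = -7/3 + (T + 3)*(k + k) = -7/3 + (3 + T)*(2*k) = -7/3 + 2*k*(3 + T))
m(w) = -43/3 - 3*w (m(w) = w + (-7/3 + 6*(-2) + 2*w*(-2)) = w + (-7/3 - 12 - 4*w) = w + (-43/3 - 4*w) = -43/3 - 3*w)
m(U)**2 = (-43/3 - 3*(-36))**2 = (-43/3 + 108)**2 = (281/3)**2 = 78961/9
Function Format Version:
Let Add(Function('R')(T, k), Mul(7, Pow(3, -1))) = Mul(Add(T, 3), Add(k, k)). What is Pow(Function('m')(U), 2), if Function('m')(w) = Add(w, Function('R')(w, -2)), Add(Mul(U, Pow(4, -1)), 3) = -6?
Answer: Rational(78961, 9) ≈ 8773.4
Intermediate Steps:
U = -36 (U = Add(-12, Mul(4, -6)) = Add(-12, -24) = -36)
Function('R')(T, k) = Add(Rational(-7, 3), Mul(2, k, Add(3, T))) (Function('R')(T, k) = Add(Rational(-7, 3), Mul(Add(T, 3), Add(k, k))) = Add(Rational(-7, 3), Mul(Add(3, T), Mul(2, k))) = Add(Rational(-7, 3), Mul(2, k, Add(3, T))))
Function('m')(w) = Add(Rational(-43, 3), Mul(-3, w)) (Function('m')(w) = Add(w, Add(Rational(-7, 3), Mul(6, -2), Mul(2, w, -2))) = Add(w, Add(Rational(-7, 3), -12, Mul(-4, w))) = Add(w, Add(Rational(-43, 3), Mul(-4, w))) = Add(Rational(-43, 3), Mul(-3, w)))
Pow(Function('m')(U), 2) = Pow(Add(Rational(-43, 3), Mul(-3, -36)), 2) = Pow(Add(Rational(-43, 3), 108), 2) = Pow(Rational(281, 3), 2) = Rational(78961, 9)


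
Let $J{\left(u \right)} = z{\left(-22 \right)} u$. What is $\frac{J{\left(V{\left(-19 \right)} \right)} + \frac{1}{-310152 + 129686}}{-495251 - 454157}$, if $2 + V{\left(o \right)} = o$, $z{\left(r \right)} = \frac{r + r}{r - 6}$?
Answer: $\frac{5955379}{171335864128} \approx 3.4759 \cdot 10^{-5}$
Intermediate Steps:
$z{\left(r \right)} = \frac{2 r}{-6 + r}$
$V{\left(o \right)} = -2 + o$
$J{\left(u \right)} = \frac{11 u}{7}$ ($J{\left(u \right)} = 2 \left(-22\right) \frac{1}{-6 - 22} u = 2 \left(-22\right) \frac{1}{-28} u = 2 \left(-22\right) \left(- \frac{1}{28}\right) u = \frac{11 u}{7}$)
$\frac{J{\left(V{\left(-19 \right)} \right)} + \frac{1}{-310152 + 129686}}{-495251 - 454157} = \frac{\frac{11 \left(-2 - 19\right)}{7} + \frac{1}{-310152 + 129686}}{-495251 - 454157} = \frac{\frac{11}{7} \left(-21\right) + \frac{1}{-180466}}{-949408} = \left(-33 - \frac{1}{180466}\right) \left(- \frac{1}{949408}\right) = \left(- \frac{5955379}{180466}\right) \left(- \frac{1}{949408}\right) = \frac{5955379}{171335864128}$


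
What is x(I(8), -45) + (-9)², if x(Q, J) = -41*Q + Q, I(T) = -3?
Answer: 201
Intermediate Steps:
x(Q, J) = -40*Q
x(I(8), -45) + (-9)² = -40*(-3) + (-9)² = 120 + 81 = 201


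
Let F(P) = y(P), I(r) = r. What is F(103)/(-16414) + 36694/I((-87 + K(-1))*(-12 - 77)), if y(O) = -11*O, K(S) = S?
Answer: 152792243/32138612 ≈ 4.7542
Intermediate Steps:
F(P) = -11*P
F(103)/(-16414) + 36694/I((-87 + K(-1))*(-12 - 77)) = -11*103/(-16414) + 36694/(((-87 - 1)*(-12 - 77))) = -1133*(-1/16414) + 36694/((-88*(-89))) = 1133/16414 + 36694/7832 = 1133/16414 + 36694*(1/7832) = 1133/16414 + 18347/3916 = 152792243/32138612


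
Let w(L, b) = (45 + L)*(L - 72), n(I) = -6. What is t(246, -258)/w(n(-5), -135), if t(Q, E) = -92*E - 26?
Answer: -11855/1521 ≈ -7.7942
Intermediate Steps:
w(L, b) = (-72 + L)*(45 + L) (w(L, b) = (45 + L)*(-72 + L) = (-72 + L)*(45 + L))
t(Q, E) = -26 - 92*E
t(246, -258)/w(n(-5), -135) = (-26 - 92*(-258))/(-3240 + (-6)² - 27*(-6)) = (-26 + 23736)/(-3240 + 36 + 162) = 23710/(-3042) = 23710*(-1/3042) = -11855/1521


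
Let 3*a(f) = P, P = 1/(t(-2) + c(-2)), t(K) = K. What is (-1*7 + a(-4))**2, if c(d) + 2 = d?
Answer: 16129/324 ≈ 49.781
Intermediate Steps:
c(d) = -2 + d
P = -1/6 (P = 1/(-2 + (-2 - 2)) = 1/(-2 - 4) = 1/(-6) = -1/6 ≈ -0.16667)
a(f) = -1/18 (a(f) = (1/3)*(-1/6) = -1/18)
(-1*7 + a(-4))**2 = (-1*7 - 1/18)**2 = (-7 - 1/18)**2 = (-127/18)**2 = 16129/324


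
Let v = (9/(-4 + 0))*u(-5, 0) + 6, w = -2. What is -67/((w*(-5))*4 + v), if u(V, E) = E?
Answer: -67/46 ≈ -1.4565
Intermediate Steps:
v = 6 (v = (9/(-4 + 0))*0 + 6 = (9/(-4))*0 + 6 = (9*(-¼))*0 + 6 = -9/4*0 + 6 = 0 + 6 = 6)
-67/((w*(-5))*4 + v) = -67/(-2*(-5)*4 + 6) = -67/(10*4 + 6) = -67/(40 + 6) = -67/46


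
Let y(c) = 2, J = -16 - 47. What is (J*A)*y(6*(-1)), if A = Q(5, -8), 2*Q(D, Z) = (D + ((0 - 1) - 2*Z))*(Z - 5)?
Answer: 16380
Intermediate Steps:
J = -63
Q(D, Z) = (-5 + Z)*(-1 + D - 2*Z)/2 (Q(D, Z) = ((D + ((0 - 1) - 2*Z))*(Z - 5))/2 = ((D + (-1 - 2*Z))*(-5 + Z))/2 = ((-1 + D - 2*Z)*(-5 + Z))/2 = ((-5 + Z)*(-1 + D - 2*Z))/2 = (-5 + Z)*(-1 + D - 2*Z)/2)
A = -130 (A = 5/2 - 1*(-8)² - 5/2*5 + (9/2)*(-8) + (½)*5*(-8) = 5/2 - 1*64 - 25/2 - 36 - 20 = 5/2 - 64 - 25/2 - 36 - 20 = -130)
(J*A)*y(6*(-1)) = -63*(-130)*2 = 8190*2 = 16380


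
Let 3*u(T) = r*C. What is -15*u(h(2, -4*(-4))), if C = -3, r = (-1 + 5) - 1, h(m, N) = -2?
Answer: 45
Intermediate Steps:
r = 3 (r = 4 - 1 = 3)
u(T) = -3 (u(T) = (3*(-3))/3 = (1/3)*(-9) = -3)
-15*u(h(2, -4*(-4))) = -15*(-3) = 45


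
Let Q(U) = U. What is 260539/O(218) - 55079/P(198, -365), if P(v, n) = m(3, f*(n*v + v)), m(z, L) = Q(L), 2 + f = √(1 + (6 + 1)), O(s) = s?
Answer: 18783570419/15711696 + 55079*√2/144144 ≈ 1196.1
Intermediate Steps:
f = -2 + 2*√2 (f = -2 + √(1 + (6 + 1)) = -2 + √(1 + 7) = -2 + √8 = -2 + 2*√2 ≈ 0.82843)
m(z, L) = L
P(v, n) = (-2 + 2*√2)*(v + n*v) (P(v, n) = (-2 + 2*√2)*(n*v + v) = (-2 + 2*√2)*(v + n*v))
260539/O(218) - 55079/P(198, -365) = 260539/218 - 55079*(-1/(396*(1 - 365)*(1 - √2))) = 260539*(1/218) - 55079*1/(144144*(1 - √2)) = 260539/218 - 55079/(144144 - 144144*√2)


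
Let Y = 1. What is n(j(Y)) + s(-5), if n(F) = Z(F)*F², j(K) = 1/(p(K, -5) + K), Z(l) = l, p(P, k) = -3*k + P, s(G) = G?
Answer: -24564/4913 ≈ -4.9998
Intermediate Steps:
p(P, k) = P - 3*k
j(K) = 1/(15 + 2*K) (j(K) = 1/((K - 3*(-5)) + K) = 1/((K + 15) + K) = 1/((15 + K) + K) = 1/(15 + 2*K))
n(F) = F³ (n(F) = F*F² = F³)
n(j(Y)) + s(-5) = (1/(15 + 2*1))³ - 5 = (1/(15 + 2))³ - 5 = (1/17)³ - 5 = 1/4913 - 5 = -24564/4913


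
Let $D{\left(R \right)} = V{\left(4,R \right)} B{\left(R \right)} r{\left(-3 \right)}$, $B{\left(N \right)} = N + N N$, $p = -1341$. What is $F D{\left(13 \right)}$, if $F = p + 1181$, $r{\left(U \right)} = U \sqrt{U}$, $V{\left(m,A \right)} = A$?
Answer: $1135680 i \sqrt{3} \approx 1.9671 \cdot 10^{6} i$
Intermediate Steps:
$B{\left(N \right)} = N + N^{2}$
$r{\left(U \right)} = U^{\frac{3}{2}}$
$D{\left(R \right)} = - 3 i \sqrt{3} R^{2} \left(1 + R\right)$ ($D{\left(R \right)} = R R \left(1 + R\right) \left(-3\right)^{\frac{3}{2}} = R^{2} \left(1 + R\right) \left(- 3 i \sqrt{3}\right) = - 3 i \sqrt{3} R^{2} \left(1 + R\right)$)
$F = -160$ ($F = -1341 + 1181 = -160$)
$F D{\left(13 \right)} = - 160 \cdot 3 i \sqrt{3} \cdot 13^{2} \left(-1 - 13\right) = - 160 \cdot 3 i \sqrt{3} \cdot 169 \left(-1 - 13\right) = - 160 \cdot 3 i \sqrt{3} \cdot 169 \left(-14\right) = - 160 \left(- 7098 i \sqrt{3}\right) = 1135680 i \sqrt{3}$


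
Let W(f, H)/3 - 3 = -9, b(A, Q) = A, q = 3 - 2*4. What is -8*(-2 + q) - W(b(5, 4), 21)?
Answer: 74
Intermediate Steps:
q = -5 (q = 3 - 8 = -5)
W(f, H) = -18 (W(f, H) = 9 + 3*(-9) = 9 - 27 = -18)
-8*(-2 + q) - W(b(5, 4), 21) = -8*(-2 - 5) - 1*(-18) = -8*(-7) + 18 = 56 + 18 = 74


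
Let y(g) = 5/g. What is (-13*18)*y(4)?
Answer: -585/2 ≈ -292.50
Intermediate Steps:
(-13*18)*y(4) = (-13*18)*(5/4) = -1170/4 = -234*5/4 = -585/2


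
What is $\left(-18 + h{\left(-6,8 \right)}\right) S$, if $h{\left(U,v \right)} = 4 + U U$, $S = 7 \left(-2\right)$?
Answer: $-308$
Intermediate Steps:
$S = -14$
$h{\left(U,v \right)} = 4 + U^{2}$
$\left(-18 + h{\left(-6,8 \right)}\right) S = \left(-18 + \left(4 + \left(-6\right)^{2}\right)\right) \left(-14\right) = \left(-18 + \left(4 + 36\right)\right) \left(-14\right) = \left(-18 + 40\right) \left(-14\right) = 22 \left(-14\right) = -308$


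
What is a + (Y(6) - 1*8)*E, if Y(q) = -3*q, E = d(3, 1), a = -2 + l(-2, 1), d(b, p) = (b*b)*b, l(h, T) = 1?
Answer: -703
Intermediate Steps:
d(b, p) = b**3 (d(b, p) = b**2*b = b**3)
a = -1 (a = -2 + 1 = -1)
E = 27 (E = 3**3 = 27)
a + (Y(6) - 1*8)*E = -1 + (-3*6 - 1*8)*27 = -1 + (-18 - 8)*27 = -1 - 26*27 = -1 - 702 = -703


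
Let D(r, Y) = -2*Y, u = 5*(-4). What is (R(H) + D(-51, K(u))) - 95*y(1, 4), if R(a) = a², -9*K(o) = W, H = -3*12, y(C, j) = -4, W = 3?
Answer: 5030/3 ≈ 1676.7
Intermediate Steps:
u = -20
H = -36
K(o) = -⅓ (K(o) = -⅑*3 = -⅓)
(R(H) + D(-51, K(u))) - 95*y(1, 4) = ((-36)² - 2*(-⅓)) - 95*(-4) = (1296 + ⅔) + 380 = 3890/3 + 380 = 5030/3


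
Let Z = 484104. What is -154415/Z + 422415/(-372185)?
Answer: -52392747587/36035249448 ≈ -1.4539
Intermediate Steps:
-154415/Z + 422415/(-372185) = -154415/484104 + 422415/(-372185) = -154415*1/484104 + 422415*(-1/372185) = -154415/484104 - 84483/74437 = -52392747587/36035249448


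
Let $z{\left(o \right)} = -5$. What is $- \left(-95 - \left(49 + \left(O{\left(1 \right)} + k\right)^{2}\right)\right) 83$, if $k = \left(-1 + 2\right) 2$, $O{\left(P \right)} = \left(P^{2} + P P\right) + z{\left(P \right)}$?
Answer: $12035$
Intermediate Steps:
$O{\left(P \right)} = -5 + 2 P^{2}$ ($O{\left(P \right)} = \left(P^{2} + P P\right) - 5 = \left(P^{2} + P^{2}\right) - 5 = 2 P^{2} - 5 = -5 + 2 P^{2}$)
$k = 2$ ($k = 1 \cdot 2 = 2$)
$- \left(-95 - \left(49 + \left(O{\left(1 \right)} + k\right)^{2}\right)\right) 83 = - \left(-95 - \left(49 + \left(\left(-5 + 2 \cdot 1^{2}\right) + 2\right)^{2}\right)\right) 83 = - \left(-95 - \left(49 + \left(\left(-5 + 2 \cdot 1\right) + 2\right)^{2}\right)\right) 83 = - \left(-95 - \left(49 + \left(\left(-5 + 2\right) + 2\right)^{2}\right)\right) 83 = - \left(-95 - \left(49 + \left(-3 + 2\right)^{2}\right)\right) 83 = - \left(-95 - 50\right) 83 = - \left(-145\right) 83 = \left(-1\right) \left(-12035\right) = 12035$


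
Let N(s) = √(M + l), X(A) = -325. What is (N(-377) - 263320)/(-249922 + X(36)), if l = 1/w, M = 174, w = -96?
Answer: 263320/250247 - √100218/6005928 ≈ 1.0522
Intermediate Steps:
l = -1/96 (l = 1/(-96) = -1/96 ≈ -0.010417)
N(s) = √100218/24 (N(s) = √(174 - 1/96) = √(16703/96) = √100218/24)
(N(-377) - 263320)/(-249922 + X(36)) = (√100218/24 - 263320)/(-249922 - 325) = (-263320 + √100218/24)/(-250247) = (-263320 + √100218/24)*(-1/250247) = 263320/250247 - √100218/6005928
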